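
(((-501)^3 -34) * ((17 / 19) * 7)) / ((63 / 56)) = -119715461320 / 171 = -700090417.08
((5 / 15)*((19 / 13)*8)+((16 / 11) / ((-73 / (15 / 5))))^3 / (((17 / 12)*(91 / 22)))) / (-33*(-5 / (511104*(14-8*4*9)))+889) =29860767832500224 / 6811265543095187811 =0.00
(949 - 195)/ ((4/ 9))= 3393/ 2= 1696.50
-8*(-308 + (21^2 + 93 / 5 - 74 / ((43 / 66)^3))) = 368857712 / 397535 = 927.86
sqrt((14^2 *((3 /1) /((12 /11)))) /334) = 7 *sqrt(3674) /334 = 1.27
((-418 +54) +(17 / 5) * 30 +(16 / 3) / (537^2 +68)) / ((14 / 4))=-453422932 / 6057177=-74.86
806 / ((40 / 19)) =382.85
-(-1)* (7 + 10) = 17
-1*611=-611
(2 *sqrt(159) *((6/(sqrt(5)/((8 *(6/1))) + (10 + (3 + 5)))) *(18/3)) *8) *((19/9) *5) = -15360 *sqrt(795)/39289 + 13271040 *sqrt(159)/39289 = 4248.22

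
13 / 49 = 0.27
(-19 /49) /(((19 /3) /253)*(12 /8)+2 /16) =-38456 /16121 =-2.39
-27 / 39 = -0.69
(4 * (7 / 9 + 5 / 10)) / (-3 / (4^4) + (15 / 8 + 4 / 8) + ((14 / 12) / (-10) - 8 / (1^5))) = -0.89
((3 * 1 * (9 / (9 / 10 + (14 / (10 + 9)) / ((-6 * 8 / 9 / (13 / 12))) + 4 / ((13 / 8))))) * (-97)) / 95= -363168 / 42311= -8.58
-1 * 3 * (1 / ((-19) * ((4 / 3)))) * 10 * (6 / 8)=135 / 152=0.89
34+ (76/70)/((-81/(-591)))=39616/945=41.92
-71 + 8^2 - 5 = -12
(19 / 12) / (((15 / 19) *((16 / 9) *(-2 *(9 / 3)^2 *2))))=-361 / 11520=-0.03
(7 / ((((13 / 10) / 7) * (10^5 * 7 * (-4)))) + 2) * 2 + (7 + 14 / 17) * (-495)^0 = 52259881 / 4420000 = 11.82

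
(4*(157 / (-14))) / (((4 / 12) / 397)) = -373974 / 7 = -53424.86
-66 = -66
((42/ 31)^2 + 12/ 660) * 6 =587886/ 52855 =11.12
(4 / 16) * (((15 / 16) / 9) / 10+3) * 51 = 4913 / 128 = 38.38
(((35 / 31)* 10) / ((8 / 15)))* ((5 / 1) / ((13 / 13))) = 13125 / 124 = 105.85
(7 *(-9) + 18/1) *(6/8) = -135/4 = -33.75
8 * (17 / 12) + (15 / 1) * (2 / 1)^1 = 124 / 3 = 41.33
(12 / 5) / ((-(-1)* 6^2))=1 / 15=0.07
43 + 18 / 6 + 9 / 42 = 647 / 14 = 46.21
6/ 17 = 0.35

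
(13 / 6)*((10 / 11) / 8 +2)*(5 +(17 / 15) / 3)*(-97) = -430001 / 180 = -2388.89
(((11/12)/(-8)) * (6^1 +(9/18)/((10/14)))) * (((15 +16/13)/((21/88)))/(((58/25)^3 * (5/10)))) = -5345553125/639186912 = -8.36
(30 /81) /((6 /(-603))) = -335 /9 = -37.22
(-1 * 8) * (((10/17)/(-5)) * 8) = 128/17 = 7.53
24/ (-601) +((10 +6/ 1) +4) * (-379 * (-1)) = 4555556/ 601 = 7579.96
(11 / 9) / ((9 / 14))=154 / 81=1.90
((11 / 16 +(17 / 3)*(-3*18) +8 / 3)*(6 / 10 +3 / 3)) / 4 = -14527 / 120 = -121.06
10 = 10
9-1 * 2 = 7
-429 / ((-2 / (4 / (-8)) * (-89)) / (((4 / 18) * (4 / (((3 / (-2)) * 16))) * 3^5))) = -3861 / 356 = -10.85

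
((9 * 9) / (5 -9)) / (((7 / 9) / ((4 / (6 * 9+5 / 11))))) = -1.91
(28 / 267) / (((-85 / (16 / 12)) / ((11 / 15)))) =-1232 / 1021275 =-0.00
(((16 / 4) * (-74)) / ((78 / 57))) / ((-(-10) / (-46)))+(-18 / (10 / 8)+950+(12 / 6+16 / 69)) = 1733764 / 897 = 1932.85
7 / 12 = 0.58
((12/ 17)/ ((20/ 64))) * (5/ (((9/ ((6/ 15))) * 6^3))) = 16/ 6885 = 0.00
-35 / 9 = -3.89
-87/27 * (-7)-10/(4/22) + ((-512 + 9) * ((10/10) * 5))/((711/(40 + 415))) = -389131/237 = -1641.90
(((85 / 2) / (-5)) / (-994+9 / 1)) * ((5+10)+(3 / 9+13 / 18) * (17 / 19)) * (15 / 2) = 4879 / 4728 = 1.03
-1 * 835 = -835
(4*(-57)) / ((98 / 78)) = -8892 / 49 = -181.47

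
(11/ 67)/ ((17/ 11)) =0.11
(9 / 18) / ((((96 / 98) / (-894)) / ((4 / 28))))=-1043 / 16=-65.19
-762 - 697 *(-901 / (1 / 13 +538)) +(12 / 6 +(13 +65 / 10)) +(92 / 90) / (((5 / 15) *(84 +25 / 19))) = 29026419653 / 68033370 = 426.65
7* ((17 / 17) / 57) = 7 / 57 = 0.12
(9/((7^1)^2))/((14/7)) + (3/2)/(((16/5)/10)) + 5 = 7667/784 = 9.78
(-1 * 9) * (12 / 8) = -27 / 2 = -13.50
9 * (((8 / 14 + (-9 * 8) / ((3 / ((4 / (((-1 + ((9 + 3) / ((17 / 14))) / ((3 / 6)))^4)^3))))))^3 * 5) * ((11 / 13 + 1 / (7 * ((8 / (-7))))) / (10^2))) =369682041831971479074873661983040550317489605202825197321040131904665839724824289110712776190 / 6105230461219247161406196998955675386760670346718796029452375666322969992780624116276169564779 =0.06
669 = 669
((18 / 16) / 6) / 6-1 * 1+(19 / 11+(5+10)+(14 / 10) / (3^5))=6742069 / 427680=15.76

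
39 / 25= 1.56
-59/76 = -0.78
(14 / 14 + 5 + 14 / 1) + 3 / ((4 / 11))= 113 / 4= 28.25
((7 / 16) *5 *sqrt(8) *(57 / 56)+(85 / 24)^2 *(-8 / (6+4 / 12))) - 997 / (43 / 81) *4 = -147611443 / 19608+285 *sqrt(2) / 64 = -7521.83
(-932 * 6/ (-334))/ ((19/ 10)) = 27960/ 3173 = 8.81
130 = 130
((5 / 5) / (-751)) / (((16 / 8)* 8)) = -1 / 12016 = -0.00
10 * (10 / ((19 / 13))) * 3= 3900 / 19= 205.26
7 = 7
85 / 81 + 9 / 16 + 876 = 1137385 / 1296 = 877.61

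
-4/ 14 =-2/ 7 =-0.29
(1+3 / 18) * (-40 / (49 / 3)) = -20 / 7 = -2.86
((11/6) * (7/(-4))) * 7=-539/24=-22.46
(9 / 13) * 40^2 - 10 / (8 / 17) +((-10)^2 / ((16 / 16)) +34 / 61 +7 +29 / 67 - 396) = 169686073 / 212524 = 798.43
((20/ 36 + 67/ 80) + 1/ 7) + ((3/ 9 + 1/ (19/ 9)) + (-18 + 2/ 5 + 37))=2082103/ 95760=21.74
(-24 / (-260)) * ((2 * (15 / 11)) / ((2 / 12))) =216 / 143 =1.51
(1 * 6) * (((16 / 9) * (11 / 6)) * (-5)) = -880 / 9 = -97.78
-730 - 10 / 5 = -732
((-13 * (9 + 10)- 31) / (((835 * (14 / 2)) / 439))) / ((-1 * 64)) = 61021 / 187040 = 0.33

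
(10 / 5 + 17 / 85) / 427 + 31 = 31.01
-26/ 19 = -1.37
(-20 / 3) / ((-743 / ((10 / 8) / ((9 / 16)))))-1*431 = -8645891 / 20061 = -430.98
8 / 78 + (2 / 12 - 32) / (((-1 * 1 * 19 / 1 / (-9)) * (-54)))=3395 / 8892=0.38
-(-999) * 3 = 2997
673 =673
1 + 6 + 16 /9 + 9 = 160 /9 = 17.78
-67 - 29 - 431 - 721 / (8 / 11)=-12147 / 8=-1518.38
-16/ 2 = -8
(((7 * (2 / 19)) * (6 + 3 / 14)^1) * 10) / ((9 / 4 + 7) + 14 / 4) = 1160 / 323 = 3.59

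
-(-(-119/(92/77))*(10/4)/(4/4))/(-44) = 4165/736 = 5.66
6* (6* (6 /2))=108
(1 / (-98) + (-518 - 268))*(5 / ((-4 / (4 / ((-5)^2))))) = 77029 / 490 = 157.20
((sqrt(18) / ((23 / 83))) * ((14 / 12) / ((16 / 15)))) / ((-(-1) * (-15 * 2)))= -581 * sqrt(2) / 1472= -0.56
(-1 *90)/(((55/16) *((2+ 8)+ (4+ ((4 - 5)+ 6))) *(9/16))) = -512/209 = -2.45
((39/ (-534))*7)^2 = 8281/ 31684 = 0.26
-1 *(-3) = 3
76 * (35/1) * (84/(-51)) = -4381.18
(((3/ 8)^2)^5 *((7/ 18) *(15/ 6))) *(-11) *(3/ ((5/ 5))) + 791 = 3397311553181/ 4294967296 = 791.00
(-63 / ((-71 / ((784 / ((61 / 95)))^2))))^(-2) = 69796884481 / 122134897087252439040000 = 0.00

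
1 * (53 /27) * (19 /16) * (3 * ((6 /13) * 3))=1007 /104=9.68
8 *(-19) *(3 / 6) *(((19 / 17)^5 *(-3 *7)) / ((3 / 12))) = 15807416016 / 1419857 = 11133.10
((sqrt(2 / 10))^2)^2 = 1 / 25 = 0.04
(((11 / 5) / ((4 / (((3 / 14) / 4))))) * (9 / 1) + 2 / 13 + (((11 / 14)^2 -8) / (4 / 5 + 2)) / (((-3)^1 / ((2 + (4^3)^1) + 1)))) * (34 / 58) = 2157819299 / 62069280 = 34.76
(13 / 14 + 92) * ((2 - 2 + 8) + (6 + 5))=24719 / 14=1765.64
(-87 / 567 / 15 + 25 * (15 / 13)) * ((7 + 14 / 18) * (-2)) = -4250992 / 9477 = -448.56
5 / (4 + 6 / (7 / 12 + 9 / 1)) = 575 / 532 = 1.08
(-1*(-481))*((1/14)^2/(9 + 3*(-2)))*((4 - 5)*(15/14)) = -2405/2744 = -0.88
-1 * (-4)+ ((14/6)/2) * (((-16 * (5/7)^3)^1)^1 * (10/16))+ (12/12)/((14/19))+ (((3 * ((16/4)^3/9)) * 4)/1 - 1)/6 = 6686/441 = 15.16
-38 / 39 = -0.97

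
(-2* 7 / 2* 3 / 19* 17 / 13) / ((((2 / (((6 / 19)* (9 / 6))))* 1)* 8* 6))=-1071 / 150176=-0.01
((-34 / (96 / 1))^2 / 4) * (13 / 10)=3757 / 92160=0.04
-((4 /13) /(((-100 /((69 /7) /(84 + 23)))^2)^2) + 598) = -61166244410894372667121 /102284689650325000000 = -598.00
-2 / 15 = -0.13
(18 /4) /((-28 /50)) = -8.04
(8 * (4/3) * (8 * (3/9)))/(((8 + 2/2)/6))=512/27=18.96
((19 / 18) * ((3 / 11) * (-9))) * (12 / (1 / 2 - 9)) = 684 / 187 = 3.66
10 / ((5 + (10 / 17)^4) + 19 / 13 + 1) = 10857730 / 8231537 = 1.32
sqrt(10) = 3.16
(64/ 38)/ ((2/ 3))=2.53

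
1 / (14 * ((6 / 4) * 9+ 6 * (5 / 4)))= 1 / 294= 0.00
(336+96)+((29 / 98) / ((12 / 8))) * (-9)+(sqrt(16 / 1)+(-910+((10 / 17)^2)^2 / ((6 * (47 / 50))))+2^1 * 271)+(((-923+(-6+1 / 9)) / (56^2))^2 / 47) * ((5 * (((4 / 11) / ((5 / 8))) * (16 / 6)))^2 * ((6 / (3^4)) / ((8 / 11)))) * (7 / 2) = 1756706590307215 / 26502018693003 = 66.29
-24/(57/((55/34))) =-0.68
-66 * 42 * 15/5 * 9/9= -8316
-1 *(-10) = 10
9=9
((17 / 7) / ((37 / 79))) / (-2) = -1343 / 518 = -2.59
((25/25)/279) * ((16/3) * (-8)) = -128/837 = -0.15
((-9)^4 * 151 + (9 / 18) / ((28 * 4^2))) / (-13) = -887677057 / 11648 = -76208.54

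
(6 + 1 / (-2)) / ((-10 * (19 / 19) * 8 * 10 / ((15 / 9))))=-11 / 960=-0.01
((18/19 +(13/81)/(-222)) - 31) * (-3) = 10267969/113886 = 90.16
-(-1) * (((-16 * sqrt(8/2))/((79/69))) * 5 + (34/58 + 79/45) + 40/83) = -1171635608/8556885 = -136.92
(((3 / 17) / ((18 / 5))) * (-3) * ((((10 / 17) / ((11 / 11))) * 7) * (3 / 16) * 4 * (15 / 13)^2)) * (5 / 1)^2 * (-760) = 561093750 / 48841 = 11488.17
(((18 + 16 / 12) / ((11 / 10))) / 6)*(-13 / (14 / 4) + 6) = 4640 / 693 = 6.70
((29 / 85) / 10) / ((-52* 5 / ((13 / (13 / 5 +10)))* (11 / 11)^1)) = -29 / 214200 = -0.00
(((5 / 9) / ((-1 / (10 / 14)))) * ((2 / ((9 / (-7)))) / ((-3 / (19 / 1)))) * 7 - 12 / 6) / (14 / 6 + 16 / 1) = -7136 / 4455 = -1.60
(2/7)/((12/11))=0.26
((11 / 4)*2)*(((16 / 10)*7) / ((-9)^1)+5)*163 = 303017 / 90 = 3366.86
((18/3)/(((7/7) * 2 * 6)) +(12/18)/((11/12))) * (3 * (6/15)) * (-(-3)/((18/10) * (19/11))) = 27/19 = 1.42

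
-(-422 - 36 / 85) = 422.42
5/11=0.45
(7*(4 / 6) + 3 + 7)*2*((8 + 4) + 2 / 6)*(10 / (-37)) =-880 / 9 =-97.78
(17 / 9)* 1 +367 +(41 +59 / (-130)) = 479039 / 1170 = 409.44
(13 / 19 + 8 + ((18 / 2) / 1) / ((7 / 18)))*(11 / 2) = 46563 / 266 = 175.05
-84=-84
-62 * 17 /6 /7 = -527 /21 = -25.10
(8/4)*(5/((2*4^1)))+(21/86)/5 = 1117/860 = 1.30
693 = 693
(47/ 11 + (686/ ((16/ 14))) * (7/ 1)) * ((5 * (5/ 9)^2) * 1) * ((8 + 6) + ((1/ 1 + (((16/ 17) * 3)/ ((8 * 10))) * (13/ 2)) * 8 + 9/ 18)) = 6380115875/ 40392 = 157954.94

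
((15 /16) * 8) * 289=4335 /2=2167.50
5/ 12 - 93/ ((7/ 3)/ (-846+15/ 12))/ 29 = 1414619/ 1218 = 1161.43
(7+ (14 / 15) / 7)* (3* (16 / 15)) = 1712 / 75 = 22.83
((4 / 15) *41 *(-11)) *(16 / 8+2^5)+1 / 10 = -122669 / 30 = -4088.97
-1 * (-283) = 283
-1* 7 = -7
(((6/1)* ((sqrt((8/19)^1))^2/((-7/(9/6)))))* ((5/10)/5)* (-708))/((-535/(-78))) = 1988064/355775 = 5.59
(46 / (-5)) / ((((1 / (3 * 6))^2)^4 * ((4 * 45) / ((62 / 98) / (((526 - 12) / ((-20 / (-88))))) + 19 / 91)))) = -5301445441535136 / 45019975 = -117757627.40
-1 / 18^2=-1 / 324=-0.00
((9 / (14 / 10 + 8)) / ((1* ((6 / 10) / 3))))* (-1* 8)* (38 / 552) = -2850 / 1081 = -2.64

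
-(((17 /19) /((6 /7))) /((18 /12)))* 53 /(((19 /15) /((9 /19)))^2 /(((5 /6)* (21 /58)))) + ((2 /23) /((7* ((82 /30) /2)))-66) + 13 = -103420867244437 /1895988621884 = -54.55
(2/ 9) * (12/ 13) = 8/ 39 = 0.21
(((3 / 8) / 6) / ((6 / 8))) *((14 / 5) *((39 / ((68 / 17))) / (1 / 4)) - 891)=-1303 / 20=-65.15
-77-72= -149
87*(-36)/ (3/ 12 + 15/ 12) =-2088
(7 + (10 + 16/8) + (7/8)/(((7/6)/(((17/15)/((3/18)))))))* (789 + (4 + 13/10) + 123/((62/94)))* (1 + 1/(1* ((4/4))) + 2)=94547.57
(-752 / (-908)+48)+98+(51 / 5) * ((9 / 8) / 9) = 1344777 / 9080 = 148.10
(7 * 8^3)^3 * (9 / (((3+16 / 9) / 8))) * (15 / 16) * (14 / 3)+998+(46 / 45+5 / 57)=111589461312175477 / 36765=3035209066018.64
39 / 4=9.75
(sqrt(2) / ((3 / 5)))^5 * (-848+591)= -3212500 * sqrt(2) / 243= -18696.14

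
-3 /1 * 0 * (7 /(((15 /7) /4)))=0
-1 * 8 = -8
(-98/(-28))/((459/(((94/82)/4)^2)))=15463/24690528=0.00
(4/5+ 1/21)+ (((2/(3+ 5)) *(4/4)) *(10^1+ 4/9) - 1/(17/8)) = 32003/10710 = 2.99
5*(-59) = -295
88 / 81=1.09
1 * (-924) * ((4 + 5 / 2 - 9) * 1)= 2310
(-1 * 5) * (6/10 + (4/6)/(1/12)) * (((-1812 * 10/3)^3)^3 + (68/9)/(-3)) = 12421231824104455662078787584000002924/27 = 460045623114979839336251400000000000.00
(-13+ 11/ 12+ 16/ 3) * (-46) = 621/ 2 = 310.50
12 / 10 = 6 / 5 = 1.20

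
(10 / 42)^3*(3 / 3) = 125 / 9261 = 0.01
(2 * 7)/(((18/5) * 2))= 1.94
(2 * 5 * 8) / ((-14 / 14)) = -80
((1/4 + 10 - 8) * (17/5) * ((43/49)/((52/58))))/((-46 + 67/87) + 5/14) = -976401/5851300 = -0.17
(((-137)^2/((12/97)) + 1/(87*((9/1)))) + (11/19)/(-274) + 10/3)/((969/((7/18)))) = 8658349718375/142197579432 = 60.89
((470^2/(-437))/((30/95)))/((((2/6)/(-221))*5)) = 4881890/23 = 212256.09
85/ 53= 1.60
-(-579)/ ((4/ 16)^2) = 9264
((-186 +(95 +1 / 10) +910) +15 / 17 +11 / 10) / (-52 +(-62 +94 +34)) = 34896 / 595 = 58.65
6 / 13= 0.46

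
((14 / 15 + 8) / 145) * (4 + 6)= 268 / 435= 0.62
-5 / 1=-5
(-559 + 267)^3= -24897088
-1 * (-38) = 38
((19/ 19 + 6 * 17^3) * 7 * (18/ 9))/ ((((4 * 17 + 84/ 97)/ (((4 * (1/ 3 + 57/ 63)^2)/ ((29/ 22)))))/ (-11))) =-467785271096/ 1525545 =-306634.86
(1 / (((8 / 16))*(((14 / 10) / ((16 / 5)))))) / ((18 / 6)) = 32 / 21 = 1.52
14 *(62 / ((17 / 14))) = 12152 / 17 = 714.82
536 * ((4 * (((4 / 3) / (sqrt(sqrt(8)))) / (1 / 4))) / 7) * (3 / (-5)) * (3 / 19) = -51456 * 2^(1 / 4) / 665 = -92.02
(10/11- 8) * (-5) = 390/11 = 35.45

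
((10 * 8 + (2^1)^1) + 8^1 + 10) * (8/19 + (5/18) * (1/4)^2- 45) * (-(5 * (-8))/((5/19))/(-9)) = 6096025/81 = 75259.57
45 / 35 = 9 / 7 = 1.29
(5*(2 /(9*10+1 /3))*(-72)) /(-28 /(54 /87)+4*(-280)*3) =9720 /4152533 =0.00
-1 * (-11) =11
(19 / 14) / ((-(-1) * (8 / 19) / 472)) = 21299 / 14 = 1521.36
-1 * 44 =-44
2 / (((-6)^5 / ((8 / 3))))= -1 / 1458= -0.00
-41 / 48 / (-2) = 41 / 96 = 0.43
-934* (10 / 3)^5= -93400000 / 243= -384362.14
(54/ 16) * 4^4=864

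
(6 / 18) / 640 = 1 / 1920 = 0.00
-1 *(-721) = 721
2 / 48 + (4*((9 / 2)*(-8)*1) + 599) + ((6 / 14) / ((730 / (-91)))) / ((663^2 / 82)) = 14976021577 / 32911320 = 455.04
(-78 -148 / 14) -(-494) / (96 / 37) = 34213 / 336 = 101.82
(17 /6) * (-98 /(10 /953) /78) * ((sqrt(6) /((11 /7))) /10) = -5556943 * sqrt(6) /257400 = -52.88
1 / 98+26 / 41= 2589 / 4018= 0.64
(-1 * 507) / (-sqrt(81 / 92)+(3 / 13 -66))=19201780 / 2490393 -57122 * sqrt(23) / 2490393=7.60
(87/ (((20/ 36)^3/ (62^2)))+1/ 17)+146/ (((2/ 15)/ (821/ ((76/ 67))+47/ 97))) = 42977512648013/ 15665500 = 2743449.79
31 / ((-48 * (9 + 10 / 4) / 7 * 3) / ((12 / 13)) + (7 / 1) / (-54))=-11718 / 96925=-0.12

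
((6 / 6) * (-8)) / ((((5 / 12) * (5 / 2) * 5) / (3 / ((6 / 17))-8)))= -96 / 125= -0.77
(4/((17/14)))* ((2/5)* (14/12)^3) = 4802/2295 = 2.09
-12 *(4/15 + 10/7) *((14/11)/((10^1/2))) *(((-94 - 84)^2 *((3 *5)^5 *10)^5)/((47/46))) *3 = -6288840035403310611419677734375000000000000/517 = -12164100648749150118800150000000000000000.00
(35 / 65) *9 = 63 / 13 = 4.85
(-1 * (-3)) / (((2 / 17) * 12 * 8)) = 17 / 64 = 0.27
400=400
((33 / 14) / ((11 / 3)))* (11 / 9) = 11 / 14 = 0.79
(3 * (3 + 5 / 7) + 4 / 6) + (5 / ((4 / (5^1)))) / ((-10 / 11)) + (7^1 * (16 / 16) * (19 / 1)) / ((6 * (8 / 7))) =2725 / 112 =24.33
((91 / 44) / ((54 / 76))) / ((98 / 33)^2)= 2717 / 8232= 0.33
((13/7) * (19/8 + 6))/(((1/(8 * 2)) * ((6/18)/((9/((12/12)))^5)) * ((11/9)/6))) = 16663863996/77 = 216413818.13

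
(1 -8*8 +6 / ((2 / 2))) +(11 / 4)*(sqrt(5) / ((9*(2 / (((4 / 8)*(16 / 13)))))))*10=-57 +110*sqrt(5) / 117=-54.90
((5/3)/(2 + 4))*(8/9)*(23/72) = 115/1458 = 0.08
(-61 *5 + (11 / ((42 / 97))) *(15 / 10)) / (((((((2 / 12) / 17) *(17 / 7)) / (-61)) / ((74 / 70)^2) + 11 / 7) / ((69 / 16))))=-129180990699 / 176331808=-732.60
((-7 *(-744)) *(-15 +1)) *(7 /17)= -510384 /17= -30022.59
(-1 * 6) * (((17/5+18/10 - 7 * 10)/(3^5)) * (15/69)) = 8/23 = 0.35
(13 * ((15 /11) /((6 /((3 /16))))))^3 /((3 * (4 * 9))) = 274625 /174456832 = 0.00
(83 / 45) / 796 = 83 / 35820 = 0.00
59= 59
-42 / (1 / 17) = -714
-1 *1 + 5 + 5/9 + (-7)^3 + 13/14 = -42527/126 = -337.52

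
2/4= 1/2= 0.50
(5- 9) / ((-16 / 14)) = 7 / 2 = 3.50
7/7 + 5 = 6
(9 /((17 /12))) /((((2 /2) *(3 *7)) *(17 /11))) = 396 /2023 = 0.20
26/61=0.43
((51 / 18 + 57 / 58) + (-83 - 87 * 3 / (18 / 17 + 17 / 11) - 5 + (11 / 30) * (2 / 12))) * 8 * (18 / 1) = -1874497868 / 70615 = -26545.32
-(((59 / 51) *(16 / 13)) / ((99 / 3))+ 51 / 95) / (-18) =1205509 / 37413090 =0.03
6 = 6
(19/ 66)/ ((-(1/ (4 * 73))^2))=-810008/ 33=-24545.70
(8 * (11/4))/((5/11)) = 242/5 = 48.40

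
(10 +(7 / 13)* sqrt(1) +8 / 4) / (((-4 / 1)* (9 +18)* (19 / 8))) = -326 / 6669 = -0.05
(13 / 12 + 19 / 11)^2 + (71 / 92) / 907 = 2871638177 / 363482064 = 7.90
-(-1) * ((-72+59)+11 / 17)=-210 / 17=-12.35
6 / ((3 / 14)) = 28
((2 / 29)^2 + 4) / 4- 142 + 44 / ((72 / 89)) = -1311101 / 15138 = -86.61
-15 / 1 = -15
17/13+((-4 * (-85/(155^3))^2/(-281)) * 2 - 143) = -287108550183071194/2026281841683125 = -141.69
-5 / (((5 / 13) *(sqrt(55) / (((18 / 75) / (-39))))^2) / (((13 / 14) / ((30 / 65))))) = -13 / 721875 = -0.00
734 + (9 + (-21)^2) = 1184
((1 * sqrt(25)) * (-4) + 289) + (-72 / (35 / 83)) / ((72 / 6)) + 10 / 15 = 26821 / 105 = 255.44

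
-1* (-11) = 11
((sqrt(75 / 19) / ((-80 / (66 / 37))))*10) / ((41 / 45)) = -7425*sqrt(57) / 115292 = -0.49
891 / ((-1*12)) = -297 / 4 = -74.25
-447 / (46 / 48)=-10728 / 23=-466.43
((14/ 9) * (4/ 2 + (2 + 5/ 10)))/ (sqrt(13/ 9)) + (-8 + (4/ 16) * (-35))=-67/ 4 + 21 * sqrt(13)/ 13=-10.93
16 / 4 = 4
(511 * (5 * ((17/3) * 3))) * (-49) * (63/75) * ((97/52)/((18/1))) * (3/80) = -289025177/41600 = -6947.72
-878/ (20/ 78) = -17121/ 5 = -3424.20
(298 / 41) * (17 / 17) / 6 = 149 / 123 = 1.21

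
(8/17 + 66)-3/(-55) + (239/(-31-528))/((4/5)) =137964111/2090660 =65.99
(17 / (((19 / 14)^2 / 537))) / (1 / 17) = 30417828 / 361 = 84259.91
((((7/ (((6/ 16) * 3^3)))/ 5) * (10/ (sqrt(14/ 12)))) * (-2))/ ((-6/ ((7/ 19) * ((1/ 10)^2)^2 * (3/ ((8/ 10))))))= 7 * sqrt(42)/ 769500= 0.00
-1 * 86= -86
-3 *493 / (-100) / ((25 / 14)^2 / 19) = 1376949 / 15625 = 88.12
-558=-558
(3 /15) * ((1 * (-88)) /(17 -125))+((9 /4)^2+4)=19927 /2160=9.23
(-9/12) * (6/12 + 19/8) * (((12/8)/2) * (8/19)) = -207/304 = -0.68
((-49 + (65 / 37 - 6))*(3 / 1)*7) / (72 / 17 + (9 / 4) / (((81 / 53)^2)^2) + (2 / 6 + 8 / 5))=-67276285360200 / 395980334437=-169.90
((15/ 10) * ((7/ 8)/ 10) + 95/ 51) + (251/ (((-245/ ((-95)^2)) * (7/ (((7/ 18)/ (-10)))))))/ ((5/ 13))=135.55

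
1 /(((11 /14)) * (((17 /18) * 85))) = 252 /15895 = 0.02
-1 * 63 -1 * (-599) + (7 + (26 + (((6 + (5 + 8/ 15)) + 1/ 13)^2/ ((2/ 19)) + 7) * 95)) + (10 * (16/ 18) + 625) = 104377047/ 845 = 123523.13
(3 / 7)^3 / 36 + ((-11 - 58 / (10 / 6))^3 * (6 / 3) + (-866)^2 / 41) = -1222441829081 / 7031500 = -173852.21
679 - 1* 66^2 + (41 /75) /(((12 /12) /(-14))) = -276349 /75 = -3684.65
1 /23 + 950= 950.04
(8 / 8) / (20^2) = 1 / 400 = 0.00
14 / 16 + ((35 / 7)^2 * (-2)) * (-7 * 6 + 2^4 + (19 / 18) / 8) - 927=6611 / 18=367.28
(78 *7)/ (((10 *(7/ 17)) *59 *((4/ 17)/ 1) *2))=11271/ 2360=4.78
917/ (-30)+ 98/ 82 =-36127/ 1230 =-29.37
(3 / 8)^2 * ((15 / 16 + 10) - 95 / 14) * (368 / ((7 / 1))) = 96255 / 3136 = 30.69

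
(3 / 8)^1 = 3 / 8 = 0.38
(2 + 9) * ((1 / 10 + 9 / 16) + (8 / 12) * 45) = 26983 / 80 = 337.29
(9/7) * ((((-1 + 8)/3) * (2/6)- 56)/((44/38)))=-1349/22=-61.32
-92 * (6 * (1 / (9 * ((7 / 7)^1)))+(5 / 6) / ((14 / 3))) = -1633 / 21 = -77.76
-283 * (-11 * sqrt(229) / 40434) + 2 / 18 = 1 / 9 + 3113 * sqrt(229) / 40434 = 1.28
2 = 2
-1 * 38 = -38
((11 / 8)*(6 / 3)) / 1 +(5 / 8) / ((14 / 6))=169 / 56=3.02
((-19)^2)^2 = 130321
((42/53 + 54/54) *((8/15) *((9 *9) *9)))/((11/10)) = 369360/583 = 633.55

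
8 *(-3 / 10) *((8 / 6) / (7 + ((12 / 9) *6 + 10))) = -16 / 125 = -0.13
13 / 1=13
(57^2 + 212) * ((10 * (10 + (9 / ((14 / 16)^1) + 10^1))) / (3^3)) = 7337320 / 189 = 38821.80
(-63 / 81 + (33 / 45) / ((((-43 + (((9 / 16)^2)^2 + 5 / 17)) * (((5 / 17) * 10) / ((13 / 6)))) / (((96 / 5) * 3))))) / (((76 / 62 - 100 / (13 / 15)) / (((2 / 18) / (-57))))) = -54092808958409 / 2100537199634478750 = -0.00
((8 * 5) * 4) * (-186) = -29760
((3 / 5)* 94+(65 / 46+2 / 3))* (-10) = -584.80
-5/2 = -2.50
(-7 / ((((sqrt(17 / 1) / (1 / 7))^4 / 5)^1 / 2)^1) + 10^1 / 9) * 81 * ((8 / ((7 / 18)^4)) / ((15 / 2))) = 998881072128 / 238003927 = 4196.91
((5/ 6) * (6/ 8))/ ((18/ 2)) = 0.07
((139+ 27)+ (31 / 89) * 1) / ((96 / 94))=231945 / 1424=162.88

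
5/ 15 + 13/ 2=41/ 6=6.83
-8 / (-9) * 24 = 64 / 3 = 21.33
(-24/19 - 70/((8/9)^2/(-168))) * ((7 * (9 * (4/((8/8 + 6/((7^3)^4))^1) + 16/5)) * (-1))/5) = -8876640646785018051/6574611423325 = -1350139.21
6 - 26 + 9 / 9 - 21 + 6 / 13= -39.54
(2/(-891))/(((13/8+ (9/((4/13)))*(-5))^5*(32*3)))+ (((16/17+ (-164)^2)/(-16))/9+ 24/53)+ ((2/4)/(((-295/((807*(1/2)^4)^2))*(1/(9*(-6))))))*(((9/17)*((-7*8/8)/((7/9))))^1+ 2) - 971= -679170688141093120287601138093/377096521047421643956350720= -1801.05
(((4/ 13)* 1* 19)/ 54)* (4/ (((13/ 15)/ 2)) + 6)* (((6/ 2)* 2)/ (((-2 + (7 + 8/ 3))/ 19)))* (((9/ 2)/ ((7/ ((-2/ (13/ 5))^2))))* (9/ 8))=48247650/ 4598321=10.49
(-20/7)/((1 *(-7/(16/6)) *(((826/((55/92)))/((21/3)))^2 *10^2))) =605/2165544024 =0.00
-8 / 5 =-1.60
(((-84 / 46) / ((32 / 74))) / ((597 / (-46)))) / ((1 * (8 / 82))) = 10619 / 3184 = 3.34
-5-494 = -499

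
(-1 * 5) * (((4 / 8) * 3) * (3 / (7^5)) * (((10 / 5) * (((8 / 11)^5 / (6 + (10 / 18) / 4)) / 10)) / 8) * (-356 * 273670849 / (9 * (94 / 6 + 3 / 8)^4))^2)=-8559274453099121020743416878844608512 / 288756477725880587084637366015625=-29641.84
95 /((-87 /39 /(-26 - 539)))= 697775 /29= 24061.21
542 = 542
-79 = -79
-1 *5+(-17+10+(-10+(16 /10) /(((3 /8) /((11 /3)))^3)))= 5371586 /3645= 1473.69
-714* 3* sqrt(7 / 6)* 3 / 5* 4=-5552.70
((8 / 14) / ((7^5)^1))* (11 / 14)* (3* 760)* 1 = 50160 / 823543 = 0.06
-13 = -13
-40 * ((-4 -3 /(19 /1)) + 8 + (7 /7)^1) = -3680 /19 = -193.68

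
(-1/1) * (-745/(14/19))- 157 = 11957/14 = 854.07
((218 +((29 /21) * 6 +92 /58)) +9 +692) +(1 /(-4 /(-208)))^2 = 737473 /203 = 3632.87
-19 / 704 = -0.03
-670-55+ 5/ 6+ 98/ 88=-95443/ 132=-723.05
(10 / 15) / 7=2 / 21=0.10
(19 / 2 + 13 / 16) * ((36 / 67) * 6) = 4455 / 134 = 33.25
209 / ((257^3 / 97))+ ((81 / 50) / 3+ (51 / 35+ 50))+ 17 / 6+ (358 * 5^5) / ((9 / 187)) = 23245193.72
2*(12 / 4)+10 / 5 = 8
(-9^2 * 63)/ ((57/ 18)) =-30618/ 19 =-1611.47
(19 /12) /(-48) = -19 /576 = -0.03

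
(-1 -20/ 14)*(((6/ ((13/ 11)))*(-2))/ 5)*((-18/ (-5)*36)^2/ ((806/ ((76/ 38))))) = 942264576/ 4584125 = 205.55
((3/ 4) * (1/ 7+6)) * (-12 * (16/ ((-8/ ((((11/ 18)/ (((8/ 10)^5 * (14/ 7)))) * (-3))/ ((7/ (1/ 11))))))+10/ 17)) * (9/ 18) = -62333445/ 3411968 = -18.27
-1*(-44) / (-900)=-11 / 225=-0.05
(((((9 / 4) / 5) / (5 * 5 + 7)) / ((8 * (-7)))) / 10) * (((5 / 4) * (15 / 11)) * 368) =-621 / 39424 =-0.02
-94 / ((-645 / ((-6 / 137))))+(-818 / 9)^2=19709032192 / 2385855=8260.78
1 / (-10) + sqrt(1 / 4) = 2 / 5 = 0.40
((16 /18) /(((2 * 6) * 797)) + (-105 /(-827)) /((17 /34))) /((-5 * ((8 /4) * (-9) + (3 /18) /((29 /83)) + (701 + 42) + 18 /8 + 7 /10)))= -524394704 /7518680505873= -0.00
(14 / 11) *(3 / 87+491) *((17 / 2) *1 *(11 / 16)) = 105910 / 29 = 3652.07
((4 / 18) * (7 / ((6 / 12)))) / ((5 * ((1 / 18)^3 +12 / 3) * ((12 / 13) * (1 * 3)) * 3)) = 2184 / 116645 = 0.02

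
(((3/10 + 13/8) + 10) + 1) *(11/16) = 5687/640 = 8.89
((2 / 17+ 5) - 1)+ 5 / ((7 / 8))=1170 / 119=9.83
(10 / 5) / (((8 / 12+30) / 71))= 213 / 46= 4.63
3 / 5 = 0.60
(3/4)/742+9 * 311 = 8307435/2968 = 2799.00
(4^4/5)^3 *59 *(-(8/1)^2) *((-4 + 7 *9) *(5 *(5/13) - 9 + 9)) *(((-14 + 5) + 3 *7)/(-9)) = 14950781157376/195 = 76670672601.93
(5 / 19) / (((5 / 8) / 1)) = 0.42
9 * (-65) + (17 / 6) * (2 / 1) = -1738 / 3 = -579.33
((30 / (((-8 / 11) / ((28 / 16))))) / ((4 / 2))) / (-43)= 1155 / 1376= 0.84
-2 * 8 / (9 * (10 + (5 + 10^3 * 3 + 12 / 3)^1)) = -16 / 27171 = -0.00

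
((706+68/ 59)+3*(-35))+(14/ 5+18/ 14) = 1251882/ 2065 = 606.24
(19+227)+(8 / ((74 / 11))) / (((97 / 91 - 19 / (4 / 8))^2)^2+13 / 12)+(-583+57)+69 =-11954728757896968487 / 56657482436514445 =-211.00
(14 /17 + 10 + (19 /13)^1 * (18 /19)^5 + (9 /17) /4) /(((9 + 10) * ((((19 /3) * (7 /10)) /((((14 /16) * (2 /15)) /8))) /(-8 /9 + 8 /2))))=9734546563 /1497188116944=0.01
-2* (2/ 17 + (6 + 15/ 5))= -310/ 17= -18.24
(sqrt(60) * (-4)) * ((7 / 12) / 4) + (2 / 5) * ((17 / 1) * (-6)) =-204 / 5-7 * sqrt(15) / 6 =-45.32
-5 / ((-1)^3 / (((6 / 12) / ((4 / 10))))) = 25 / 4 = 6.25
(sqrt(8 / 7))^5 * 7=128 * sqrt(14) / 49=9.77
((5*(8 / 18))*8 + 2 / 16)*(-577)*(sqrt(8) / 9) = -743753*sqrt(2) / 324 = -3246.38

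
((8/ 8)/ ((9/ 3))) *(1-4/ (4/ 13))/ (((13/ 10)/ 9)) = -360/ 13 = -27.69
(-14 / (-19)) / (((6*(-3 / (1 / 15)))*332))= -7 / 851580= -0.00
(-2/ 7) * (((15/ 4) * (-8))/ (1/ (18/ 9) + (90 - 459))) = -120/ 5159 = -0.02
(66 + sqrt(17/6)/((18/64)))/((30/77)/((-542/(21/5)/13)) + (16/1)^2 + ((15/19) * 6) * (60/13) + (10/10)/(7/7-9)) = 94247296 * sqrt(102)/44165747799 + 388770096/1635768437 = 0.26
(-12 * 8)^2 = 9216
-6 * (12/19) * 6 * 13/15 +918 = 85338/95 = 898.29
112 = 112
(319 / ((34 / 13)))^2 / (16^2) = 17197609 / 295936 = 58.11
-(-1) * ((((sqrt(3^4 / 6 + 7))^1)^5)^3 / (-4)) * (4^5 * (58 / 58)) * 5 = -973771369405 * sqrt(82) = -8817874786453.76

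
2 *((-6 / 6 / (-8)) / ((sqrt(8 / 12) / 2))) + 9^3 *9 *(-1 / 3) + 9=-2178 + sqrt(6) / 4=-2177.39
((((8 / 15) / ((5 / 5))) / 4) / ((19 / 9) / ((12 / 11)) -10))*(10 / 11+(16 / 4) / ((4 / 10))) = -1728 / 9581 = -0.18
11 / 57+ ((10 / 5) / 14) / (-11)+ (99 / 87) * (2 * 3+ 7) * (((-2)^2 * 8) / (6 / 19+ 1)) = 1145364398 / 3182025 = 359.95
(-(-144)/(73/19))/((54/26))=3952/219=18.05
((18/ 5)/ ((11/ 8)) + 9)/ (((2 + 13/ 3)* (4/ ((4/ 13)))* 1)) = 1917/ 13585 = 0.14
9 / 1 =9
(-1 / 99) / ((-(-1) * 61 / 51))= -17 / 2013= -0.01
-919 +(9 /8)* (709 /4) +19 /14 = -160885 /224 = -718.24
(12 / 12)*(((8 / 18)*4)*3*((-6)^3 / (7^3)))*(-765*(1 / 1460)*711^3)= 15837722191584 / 25039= 632522153.10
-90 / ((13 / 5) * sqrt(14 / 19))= -40.33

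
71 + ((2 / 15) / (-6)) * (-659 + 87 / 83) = 85.62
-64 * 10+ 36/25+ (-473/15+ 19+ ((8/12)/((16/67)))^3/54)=-650.69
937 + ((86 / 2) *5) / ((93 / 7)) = 88646 / 93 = 953.18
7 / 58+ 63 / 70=148 / 145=1.02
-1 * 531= -531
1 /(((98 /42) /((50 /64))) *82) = 0.00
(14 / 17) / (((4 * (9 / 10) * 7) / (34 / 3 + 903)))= 13715 / 459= 29.88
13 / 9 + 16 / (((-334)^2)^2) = 10111352182 / 7000166889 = 1.44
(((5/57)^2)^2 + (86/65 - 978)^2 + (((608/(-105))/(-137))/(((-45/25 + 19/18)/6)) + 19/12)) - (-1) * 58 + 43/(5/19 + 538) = 5325217602003209045735939/5582239922861865900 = 953957.13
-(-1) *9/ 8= 1.12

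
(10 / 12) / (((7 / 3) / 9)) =45 / 14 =3.21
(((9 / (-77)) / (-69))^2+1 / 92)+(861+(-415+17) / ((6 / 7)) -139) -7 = 9434823737 / 37637292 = 250.68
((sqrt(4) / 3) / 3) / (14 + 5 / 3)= 2 / 141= 0.01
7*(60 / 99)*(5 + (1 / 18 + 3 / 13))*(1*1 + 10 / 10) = 173180 / 3861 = 44.85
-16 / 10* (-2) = 3.20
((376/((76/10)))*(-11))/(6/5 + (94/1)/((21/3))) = -90475/2432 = -37.20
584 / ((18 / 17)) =4964 / 9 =551.56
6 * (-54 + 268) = 1284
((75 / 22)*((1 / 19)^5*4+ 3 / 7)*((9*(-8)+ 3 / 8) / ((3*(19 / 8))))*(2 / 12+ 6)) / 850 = -52495972775 / 492664465832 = -0.11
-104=-104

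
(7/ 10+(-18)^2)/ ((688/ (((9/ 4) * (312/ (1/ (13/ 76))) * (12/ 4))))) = 44448183/ 261440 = 170.01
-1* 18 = -18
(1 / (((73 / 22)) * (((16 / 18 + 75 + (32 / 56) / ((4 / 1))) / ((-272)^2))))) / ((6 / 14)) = 684.26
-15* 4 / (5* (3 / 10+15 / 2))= -20 / 13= -1.54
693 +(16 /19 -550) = 2733 /19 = 143.84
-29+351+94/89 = 28752/89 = 323.06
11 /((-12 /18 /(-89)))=2937 /2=1468.50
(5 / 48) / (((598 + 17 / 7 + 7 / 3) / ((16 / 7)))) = 0.00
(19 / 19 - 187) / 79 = -186 / 79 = -2.35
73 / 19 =3.84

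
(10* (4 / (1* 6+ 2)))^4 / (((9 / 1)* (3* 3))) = 625 / 81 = 7.72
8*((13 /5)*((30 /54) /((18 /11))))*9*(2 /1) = 1144 /9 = 127.11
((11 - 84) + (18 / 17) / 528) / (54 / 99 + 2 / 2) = -109205 / 2312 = -47.23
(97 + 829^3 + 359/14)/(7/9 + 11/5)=358925434335/1876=191324858.39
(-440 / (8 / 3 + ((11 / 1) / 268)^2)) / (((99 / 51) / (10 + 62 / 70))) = -3721632384 / 4024685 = -924.70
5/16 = 0.31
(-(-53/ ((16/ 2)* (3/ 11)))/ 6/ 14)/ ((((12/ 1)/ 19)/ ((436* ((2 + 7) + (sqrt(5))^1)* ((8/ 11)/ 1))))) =109763* sqrt(5)/ 756 + 109763/ 84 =1631.36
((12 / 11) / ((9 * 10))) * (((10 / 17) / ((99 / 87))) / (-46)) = -58 / 425799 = -0.00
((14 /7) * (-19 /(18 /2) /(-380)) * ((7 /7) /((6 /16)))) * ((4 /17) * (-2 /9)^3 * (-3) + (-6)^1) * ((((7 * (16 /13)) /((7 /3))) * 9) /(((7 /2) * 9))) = -3168512 /16916445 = -0.19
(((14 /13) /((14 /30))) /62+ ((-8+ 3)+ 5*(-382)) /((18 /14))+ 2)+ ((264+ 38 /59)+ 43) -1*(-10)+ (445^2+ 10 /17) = 716138065796 /3637881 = 196855.83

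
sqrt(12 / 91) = 2 * sqrt(273) / 91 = 0.36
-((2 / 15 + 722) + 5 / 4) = -43403 / 60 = -723.38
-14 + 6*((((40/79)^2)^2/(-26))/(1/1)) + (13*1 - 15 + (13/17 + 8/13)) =-125978271711/8607967901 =-14.64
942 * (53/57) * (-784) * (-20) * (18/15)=313135872/19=16480835.37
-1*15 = -15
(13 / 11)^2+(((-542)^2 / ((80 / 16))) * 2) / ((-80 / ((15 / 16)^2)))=-79890721 / 61952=-1289.56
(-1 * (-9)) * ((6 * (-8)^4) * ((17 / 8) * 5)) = 2350080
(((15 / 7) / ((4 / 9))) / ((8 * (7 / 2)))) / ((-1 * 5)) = -27 / 784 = -0.03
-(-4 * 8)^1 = 32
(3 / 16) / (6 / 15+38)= 5 / 1024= 0.00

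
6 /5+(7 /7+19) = 106 /5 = 21.20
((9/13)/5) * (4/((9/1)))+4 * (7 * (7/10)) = 1278/65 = 19.66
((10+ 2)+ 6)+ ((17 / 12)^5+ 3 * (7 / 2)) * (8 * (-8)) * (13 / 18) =-51163997 / 69984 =-731.08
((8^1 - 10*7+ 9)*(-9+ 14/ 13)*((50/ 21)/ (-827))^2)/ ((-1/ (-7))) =13647500/ 560137851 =0.02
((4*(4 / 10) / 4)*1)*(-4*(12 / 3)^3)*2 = -1024 / 5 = -204.80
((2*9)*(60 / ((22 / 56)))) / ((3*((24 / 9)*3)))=1260 / 11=114.55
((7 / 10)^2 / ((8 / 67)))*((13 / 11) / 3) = 42679 / 26400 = 1.62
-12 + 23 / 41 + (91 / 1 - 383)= -12441 / 41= -303.44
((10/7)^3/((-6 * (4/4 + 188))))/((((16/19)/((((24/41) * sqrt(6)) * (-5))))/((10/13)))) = 237500 * sqrt(6)/34552791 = 0.02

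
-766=-766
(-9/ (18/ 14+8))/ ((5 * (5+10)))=-21/ 1625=-0.01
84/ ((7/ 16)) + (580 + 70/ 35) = 774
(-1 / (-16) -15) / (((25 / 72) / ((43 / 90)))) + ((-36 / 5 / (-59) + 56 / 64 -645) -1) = -39267861 / 59000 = -665.56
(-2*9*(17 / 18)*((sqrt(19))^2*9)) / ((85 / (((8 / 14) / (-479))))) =684 / 16765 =0.04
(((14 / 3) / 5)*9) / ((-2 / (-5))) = 21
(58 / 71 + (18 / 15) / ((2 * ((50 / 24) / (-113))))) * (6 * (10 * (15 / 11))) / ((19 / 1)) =-921528 / 6745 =-136.62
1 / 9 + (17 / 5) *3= 10.31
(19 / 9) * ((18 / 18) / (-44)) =-19 / 396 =-0.05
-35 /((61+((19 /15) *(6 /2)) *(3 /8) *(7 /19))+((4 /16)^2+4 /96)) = -1200 /2113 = -0.57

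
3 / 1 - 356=-353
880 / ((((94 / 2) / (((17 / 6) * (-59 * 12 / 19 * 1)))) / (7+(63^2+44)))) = -7946725.20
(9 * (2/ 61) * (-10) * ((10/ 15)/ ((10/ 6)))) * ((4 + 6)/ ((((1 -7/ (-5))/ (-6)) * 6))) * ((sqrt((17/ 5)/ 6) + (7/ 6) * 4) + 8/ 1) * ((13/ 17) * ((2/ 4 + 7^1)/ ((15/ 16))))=403.75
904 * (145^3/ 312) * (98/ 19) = 33760473250/ 741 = 45560692.65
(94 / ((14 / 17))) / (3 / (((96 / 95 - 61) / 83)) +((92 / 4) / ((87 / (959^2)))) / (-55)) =-21788502285 / 844635509284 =-0.03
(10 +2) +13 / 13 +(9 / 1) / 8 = 113 / 8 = 14.12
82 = 82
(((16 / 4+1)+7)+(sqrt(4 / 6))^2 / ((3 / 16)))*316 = 4915.56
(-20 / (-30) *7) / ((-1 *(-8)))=7 / 12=0.58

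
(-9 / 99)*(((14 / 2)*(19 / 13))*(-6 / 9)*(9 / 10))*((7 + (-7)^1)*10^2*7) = 0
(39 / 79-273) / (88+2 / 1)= -1196 / 395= -3.03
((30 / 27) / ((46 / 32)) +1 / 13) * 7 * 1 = 16009 / 2691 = 5.95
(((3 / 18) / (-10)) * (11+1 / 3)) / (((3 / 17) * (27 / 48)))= -2312 / 1215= -1.90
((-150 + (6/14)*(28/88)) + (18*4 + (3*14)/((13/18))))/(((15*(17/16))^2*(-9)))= 240512/27895725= 0.01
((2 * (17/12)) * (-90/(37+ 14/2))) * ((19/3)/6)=-1615/264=-6.12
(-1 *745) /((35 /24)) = -3576 /7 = -510.86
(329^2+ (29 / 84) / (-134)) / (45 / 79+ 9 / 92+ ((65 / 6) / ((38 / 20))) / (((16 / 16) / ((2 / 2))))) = 42061465306841 / 2475013366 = 16994.44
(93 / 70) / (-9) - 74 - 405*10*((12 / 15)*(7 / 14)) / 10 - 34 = -56731 / 210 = -270.15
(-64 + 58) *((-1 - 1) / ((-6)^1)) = -2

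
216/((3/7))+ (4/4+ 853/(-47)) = 22882/47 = 486.85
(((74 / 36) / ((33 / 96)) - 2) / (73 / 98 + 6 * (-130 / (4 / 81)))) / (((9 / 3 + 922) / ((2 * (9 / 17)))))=-77224 / 267737105075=-0.00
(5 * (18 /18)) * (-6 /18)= -5 /3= -1.67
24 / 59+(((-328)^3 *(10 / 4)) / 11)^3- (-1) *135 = -40507611030211681834614641 / 78529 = -515829961290882117875.11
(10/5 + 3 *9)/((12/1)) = 29/12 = 2.42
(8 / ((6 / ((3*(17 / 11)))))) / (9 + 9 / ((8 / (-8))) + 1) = 68 / 11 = 6.18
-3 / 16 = -0.19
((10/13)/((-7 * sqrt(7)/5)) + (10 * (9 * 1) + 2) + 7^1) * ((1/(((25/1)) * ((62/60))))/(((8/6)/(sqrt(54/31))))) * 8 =-1080 * sqrt(1302)/612157 + 10692 * sqrt(186)/4805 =30.28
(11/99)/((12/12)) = 1/9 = 0.11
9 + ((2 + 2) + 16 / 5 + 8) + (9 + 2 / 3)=508 / 15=33.87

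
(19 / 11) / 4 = 19 / 44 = 0.43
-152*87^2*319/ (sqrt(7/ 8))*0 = 0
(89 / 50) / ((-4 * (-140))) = 89 / 28000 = 0.00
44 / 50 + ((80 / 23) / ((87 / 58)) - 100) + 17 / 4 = -638603 / 6900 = -92.55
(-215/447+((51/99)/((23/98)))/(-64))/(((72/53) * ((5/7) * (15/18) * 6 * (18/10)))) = -691824847/11725274880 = -0.06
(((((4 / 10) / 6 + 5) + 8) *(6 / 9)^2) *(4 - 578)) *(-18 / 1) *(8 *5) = 7200256 / 3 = 2400085.33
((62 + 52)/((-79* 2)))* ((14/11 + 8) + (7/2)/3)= -13091/1738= -7.53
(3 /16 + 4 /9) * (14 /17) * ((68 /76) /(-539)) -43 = -647077 /15048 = -43.00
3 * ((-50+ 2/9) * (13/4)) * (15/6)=-3640/3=-1213.33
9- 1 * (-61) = 70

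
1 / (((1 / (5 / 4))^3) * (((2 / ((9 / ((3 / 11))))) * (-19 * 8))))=-0.21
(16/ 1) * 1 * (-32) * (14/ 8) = -896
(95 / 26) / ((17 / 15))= 1425 / 442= 3.22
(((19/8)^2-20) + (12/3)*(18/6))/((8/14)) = -4.13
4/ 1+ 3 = 7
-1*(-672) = 672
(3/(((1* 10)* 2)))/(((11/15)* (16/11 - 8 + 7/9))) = -0.04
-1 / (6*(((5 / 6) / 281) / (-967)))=271727 / 5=54345.40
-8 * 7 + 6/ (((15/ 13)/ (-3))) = -358/ 5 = -71.60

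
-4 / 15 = -0.27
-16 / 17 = -0.94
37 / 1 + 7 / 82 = 3041 / 82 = 37.09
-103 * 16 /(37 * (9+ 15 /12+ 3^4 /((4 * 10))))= -65920 /18167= -3.63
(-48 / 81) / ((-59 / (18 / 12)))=8 / 531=0.02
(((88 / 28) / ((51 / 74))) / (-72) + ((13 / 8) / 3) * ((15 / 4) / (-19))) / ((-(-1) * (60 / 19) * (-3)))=332573 / 18506880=0.02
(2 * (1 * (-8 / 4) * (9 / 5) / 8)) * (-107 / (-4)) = -963 / 40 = -24.08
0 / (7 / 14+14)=0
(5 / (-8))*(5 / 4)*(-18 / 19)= 225 / 304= 0.74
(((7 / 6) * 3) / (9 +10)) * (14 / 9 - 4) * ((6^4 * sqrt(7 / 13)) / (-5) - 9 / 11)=7 / 19 +11088 * sqrt(91) / 1235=86.01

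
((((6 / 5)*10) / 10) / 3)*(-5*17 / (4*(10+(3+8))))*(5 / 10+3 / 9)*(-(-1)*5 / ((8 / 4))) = -425 / 504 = -0.84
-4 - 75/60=-5.25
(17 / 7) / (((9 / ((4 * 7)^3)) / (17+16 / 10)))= 1652672 / 15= 110178.13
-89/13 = -6.85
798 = 798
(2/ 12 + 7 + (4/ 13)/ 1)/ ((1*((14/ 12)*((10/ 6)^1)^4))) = 47223/ 56875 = 0.83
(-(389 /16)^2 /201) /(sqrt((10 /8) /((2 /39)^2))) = -151321*sqrt(5) /2508480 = -0.13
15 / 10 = 3 / 2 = 1.50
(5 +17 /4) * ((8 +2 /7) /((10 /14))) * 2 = 1073 /5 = 214.60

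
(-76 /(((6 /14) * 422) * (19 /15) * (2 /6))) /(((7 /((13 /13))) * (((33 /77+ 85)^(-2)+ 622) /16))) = -171649920 /46932674507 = -0.00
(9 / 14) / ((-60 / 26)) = -39 / 140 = -0.28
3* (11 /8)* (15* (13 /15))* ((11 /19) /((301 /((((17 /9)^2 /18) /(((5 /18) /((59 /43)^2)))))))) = 1582452157 /11420385480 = 0.14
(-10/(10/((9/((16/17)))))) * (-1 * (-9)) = -1377/16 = -86.06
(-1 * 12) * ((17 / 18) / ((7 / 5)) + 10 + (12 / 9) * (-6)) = -674 / 21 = -32.10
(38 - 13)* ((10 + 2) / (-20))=-15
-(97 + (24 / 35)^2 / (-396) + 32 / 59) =-77547681 / 795025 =-97.54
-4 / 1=-4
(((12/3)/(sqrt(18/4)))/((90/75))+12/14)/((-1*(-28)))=3/98+5*sqrt(2)/126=0.09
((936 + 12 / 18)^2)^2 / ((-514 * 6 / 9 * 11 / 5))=-1021046967.90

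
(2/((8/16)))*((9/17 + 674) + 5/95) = 871560/323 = 2698.33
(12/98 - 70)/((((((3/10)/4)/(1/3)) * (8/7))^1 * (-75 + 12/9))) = 17120/4641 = 3.69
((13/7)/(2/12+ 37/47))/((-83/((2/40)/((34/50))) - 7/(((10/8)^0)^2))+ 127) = -705/365302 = -0.00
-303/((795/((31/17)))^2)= -97061/60885075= -0.00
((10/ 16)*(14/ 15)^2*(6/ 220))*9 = 147/ 1100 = 0.13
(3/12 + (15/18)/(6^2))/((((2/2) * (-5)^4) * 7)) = 59/945000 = 0.00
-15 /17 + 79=1328 /17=78.12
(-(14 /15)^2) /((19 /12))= -784 /1425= -0.55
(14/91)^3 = 8/2197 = 0.00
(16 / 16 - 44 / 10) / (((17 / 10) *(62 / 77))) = -77 / 31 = -2.48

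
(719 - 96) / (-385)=-89 / 55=-1.62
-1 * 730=-730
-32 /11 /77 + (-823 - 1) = -697960 /847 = -824.04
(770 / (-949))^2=592900 / 900601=0.66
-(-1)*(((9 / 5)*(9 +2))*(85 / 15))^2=314721 / 25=12588.84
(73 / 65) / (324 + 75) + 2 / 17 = 53111 / 440895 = 0.12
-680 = -680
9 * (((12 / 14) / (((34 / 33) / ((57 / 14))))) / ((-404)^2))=50787 / 271917856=0.00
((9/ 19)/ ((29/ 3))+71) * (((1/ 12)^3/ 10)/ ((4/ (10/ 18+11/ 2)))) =1066783/ 171383040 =0.01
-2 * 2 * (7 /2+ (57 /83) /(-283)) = -328618 /23489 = -13.99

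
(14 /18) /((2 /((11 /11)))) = 7 /18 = 0.39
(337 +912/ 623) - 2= 209617/ 623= 336.46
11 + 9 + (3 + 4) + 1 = 28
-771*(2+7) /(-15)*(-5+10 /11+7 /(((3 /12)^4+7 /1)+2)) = -194322069 /126775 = -1532.81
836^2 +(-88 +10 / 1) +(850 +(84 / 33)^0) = 699669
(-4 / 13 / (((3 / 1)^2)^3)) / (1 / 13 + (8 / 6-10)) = 4 / 81405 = 0.00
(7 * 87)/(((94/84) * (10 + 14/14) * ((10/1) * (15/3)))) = 12789/12925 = 0.99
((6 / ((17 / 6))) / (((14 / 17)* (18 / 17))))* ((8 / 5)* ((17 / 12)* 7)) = 578 / 15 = 38.53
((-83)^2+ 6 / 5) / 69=34451 / 345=99.86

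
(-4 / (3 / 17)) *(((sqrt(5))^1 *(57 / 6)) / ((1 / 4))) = -2584 *sqrt(5) / 3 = -1926.00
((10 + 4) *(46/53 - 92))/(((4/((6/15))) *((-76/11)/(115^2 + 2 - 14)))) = 491404683/2014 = 243994.38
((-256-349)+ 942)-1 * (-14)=351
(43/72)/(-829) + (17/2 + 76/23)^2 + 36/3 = 4778613455/31574952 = 151.34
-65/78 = -5/6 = -0.83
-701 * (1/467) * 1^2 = -701/467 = -1.50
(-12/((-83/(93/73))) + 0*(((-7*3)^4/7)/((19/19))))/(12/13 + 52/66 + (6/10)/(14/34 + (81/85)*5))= 19150560/189943591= 0.10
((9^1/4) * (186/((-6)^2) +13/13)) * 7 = 777/8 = 97.12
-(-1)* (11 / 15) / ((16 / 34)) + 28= 3547 / 120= 29.56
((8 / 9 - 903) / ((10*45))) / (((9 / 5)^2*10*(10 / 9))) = -8119 / 145800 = -0.06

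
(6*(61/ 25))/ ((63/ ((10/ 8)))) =61/ 210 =0.29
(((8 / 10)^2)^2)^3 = 16777216 / 244140625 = 0.07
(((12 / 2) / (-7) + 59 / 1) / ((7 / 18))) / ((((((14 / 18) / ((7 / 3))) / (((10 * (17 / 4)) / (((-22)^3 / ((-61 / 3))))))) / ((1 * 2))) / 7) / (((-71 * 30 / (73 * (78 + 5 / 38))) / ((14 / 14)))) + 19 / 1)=768632747850 / 93640422967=8.21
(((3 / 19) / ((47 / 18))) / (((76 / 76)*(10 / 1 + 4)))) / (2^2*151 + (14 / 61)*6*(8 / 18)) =0.00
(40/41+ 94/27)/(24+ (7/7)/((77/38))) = 189959/1043901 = 0.18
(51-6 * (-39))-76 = 209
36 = 36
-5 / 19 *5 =-25 / 19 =-1.32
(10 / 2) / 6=5 / 6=0.83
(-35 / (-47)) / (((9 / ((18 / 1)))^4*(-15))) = -112 / 141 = -0.79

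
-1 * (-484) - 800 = -316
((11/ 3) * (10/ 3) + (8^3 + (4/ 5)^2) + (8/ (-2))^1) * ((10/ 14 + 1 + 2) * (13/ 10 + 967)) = 1873303.30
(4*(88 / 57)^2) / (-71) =-30976 / 230679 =-0.13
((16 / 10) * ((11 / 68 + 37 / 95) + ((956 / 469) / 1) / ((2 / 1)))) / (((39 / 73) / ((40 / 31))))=6.07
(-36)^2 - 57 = 1239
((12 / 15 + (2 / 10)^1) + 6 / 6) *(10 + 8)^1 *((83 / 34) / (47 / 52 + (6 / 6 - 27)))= -8632 / 2465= -3.50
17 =17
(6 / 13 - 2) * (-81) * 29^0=1620 / 13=124.62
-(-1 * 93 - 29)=122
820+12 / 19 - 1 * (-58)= 16694 / 19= 878.63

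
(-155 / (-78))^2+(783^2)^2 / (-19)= -2286842493310889 / 115596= -19783059044.52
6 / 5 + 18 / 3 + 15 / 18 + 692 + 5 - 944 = -7169 / 30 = -238.97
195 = 195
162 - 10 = 152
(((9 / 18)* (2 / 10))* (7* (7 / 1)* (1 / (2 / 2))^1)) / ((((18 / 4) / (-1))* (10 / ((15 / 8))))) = -49 / 240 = -0.20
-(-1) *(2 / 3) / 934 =1 / 1401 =0.00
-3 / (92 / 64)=-48 / 23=-2.09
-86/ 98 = -43/ 49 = -0.88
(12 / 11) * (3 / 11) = 36 / 121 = 0.30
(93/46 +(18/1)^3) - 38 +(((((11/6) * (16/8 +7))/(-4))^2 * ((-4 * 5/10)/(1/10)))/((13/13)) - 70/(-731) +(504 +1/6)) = 4809840173/807024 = 5959.97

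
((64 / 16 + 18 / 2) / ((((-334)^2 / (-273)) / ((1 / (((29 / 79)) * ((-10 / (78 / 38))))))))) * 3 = 32803407 / 614673560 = 0.05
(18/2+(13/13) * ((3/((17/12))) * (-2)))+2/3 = 277/51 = 5.43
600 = 600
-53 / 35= -1.51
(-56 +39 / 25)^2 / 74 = 1852321 / 46250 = 40.05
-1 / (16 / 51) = -51 / 16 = -3.19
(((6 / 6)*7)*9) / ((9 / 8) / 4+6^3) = 224 / 769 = 0.29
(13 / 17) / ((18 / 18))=13 / 17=0.76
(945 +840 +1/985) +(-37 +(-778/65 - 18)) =1718.03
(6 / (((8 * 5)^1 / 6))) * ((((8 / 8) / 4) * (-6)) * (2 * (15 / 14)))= -81 / 28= -2.89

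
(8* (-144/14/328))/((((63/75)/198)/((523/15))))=-4142160/2009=-2061.80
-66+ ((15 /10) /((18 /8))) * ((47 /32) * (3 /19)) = -20017 /304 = -65.85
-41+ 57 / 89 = -3592 / 89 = -40.36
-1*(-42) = 42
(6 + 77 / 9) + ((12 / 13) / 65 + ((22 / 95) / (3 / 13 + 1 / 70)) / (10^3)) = 23475138071 / 1611119250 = 14.57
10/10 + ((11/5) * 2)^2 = 509/25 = 20.36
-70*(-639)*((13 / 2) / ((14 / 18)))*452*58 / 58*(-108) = -18248153040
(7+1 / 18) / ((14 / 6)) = 3.02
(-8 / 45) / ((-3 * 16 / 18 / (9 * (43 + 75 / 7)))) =1128 / 35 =32.23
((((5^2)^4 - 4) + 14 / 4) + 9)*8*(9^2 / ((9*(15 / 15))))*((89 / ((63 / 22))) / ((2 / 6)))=18356649432 / 7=2622378490.29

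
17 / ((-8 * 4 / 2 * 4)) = -17 / 64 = -0.27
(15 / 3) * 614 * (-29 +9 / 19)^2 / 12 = 225463870 / 1083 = 208184.55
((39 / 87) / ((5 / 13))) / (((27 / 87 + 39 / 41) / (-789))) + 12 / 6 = -1817327 / 2500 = -726.93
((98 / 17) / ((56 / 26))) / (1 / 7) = 637 / 34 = 18.74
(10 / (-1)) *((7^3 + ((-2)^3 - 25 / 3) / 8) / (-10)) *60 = 40915 / 2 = 20457.50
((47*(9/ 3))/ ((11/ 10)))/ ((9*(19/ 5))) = 2350/ 627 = 3.75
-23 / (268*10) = -23 / 2680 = -0.01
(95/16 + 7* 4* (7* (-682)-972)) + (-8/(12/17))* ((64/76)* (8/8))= -146733145/912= -160891.61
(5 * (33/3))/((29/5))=9.48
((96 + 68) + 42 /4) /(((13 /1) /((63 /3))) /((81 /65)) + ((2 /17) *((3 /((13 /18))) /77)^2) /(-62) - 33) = -44782720271289 /8341452471112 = -5.37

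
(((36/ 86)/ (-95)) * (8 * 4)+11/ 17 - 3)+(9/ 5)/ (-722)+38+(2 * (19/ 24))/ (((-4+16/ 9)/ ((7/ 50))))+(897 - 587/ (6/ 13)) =-339.43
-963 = -963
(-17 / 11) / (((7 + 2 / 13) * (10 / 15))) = -221 / 682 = -0.32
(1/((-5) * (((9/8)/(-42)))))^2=12544/225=55.75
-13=-13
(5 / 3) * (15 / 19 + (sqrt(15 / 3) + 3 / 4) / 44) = 5 * sqrt(5) / 132 + 4495 / 3344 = 1.43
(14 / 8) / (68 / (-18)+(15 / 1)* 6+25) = 9 / 572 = 0.02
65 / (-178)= -65 / 178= -0.37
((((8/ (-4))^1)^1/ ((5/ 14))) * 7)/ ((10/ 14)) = -1372/ 25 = -54.88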